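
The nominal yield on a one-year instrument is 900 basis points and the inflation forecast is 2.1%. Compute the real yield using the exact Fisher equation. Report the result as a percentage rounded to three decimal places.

By the Fisher equation, 1 + r = (1 + i)/(1 + π).
1 + r = 1.09000 / 1.02100 = 1.067581
r = 1.067581 − 1 = 6.7581%, i.e. 6.758%.

6.758%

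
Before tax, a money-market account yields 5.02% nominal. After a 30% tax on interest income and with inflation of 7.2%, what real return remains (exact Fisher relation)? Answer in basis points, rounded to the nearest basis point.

-344 basis points

After-tax nominal return = 5.02% × (1 − 0.3) = 3.5140%.
1 + r = 1.03514 / 1.07200 = 0.965616
After-tax real rate = 0.965616 − 1 → -344 basis points.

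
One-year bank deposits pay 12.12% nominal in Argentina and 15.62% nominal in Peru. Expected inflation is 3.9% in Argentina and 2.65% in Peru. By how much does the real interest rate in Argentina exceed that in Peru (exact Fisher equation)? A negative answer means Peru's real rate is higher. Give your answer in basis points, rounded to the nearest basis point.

-472 basis points

Argentina: (1 + 0.1212)/(1 + 0.0390) − 1 = 7.9115%
Peru: (1 + 0.1562)/(1 + 0.0265) − 1 = 12.6352%
Differential = 7.9115% − 12.6352% = -4.7237% → -472 basis points.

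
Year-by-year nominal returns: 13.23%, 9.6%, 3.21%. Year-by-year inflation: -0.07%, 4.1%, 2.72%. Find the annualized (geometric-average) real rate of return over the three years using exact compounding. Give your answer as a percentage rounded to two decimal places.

Compound the nominal returns: 1.1323 × 1.0960 × 1.0321 = 1.28083693.
Compound inflation: 0.9993 × 1.0410 × 1.0272 = 1.06856668.
Deflate: 1.28083693 / 1.06856668 = 1.19864951.
Annualized real rate = 1.19864951^(1/3) − 1 = 6.2260% → 6.23%.

6.23%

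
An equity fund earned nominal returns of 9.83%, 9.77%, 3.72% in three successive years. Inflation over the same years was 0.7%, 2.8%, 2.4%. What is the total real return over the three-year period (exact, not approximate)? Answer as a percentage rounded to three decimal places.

Nominal growth factor = 1.0983 × 1.0977 × 1.0372 = 1.250452
Price-level growth factor = 1.0070 × 1.0280 × 1.0240 = 1.060041
Real growth factor = 1.250452 / 1.060041 = 1.179627
Total real return = 1.179627 − 1 → 17.963%.

17.963%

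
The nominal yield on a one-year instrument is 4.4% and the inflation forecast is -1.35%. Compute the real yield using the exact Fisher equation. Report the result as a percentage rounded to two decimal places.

5.83%

By the Fisher identity, 1 + r = (1 + i)/(1 + π).
1 + r = 1.04400 / 0.98650 = 1.058287
r = 1.058287 − 1 = 5.8287%, i.e. 5.83%.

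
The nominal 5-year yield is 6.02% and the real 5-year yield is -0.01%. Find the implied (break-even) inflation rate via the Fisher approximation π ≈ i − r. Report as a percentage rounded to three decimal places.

6.030%

π ≈ i − r = 6.02% − (-0.01%) → 6.030%.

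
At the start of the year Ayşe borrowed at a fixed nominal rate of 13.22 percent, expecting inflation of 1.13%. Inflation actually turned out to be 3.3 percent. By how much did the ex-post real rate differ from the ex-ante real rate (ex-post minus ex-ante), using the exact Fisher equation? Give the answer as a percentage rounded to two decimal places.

-2.35%

Ex-ante: (1 + 0.1322)/(1 + 0.0113) − 1 = 11.9549%
Ex-post: (1 + 0.1322)/(1 + 0.0330) − 1 = 9.6031%
Difference (ex-post − ex-ante) = -2.3518% → -2.35%.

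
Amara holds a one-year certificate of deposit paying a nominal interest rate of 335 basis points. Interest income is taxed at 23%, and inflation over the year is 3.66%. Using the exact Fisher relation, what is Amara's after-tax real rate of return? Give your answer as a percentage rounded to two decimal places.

After-tax nominal return = 3.35% × (1 − 0.23) = 2.5795%.
1 + r = 1.025795 / 1.03660 = 0.989577
After-tax real rate = 0.989577 − 1 → -1.04%.

-1.04%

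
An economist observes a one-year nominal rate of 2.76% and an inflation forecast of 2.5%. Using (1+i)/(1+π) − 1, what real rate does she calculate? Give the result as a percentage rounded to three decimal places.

0.254%

By the Fisher identity, 1 + r = (1 + i)/(1 + π).
1 + r = 1.02760 / 1.02500 = 1.002537
r = 1.002537 − 1 = 0.2537%, i.e. 0.254%.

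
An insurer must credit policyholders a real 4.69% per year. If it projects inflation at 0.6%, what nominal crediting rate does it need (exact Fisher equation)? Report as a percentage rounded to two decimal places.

(1 + i) = (1 + r)(1 + π) = 1.04690 × 1.00600 = 1.0531814
i = 1.0531814 − 1, so the required nominal rate is 5.32%.

5.32%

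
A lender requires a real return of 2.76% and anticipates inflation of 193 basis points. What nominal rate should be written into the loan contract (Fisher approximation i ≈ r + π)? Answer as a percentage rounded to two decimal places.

4.69%

i ≈ r + π = 2.76% + 1.93% = 4.69%.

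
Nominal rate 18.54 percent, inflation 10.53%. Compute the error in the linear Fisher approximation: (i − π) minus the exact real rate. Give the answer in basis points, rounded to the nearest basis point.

Approximate: r ≈ 18.540% − 10.530% = 8.0100%
Exact: (1 + 0.1854)/(1 + 0.1053) − 1 = 7.2469%
Error = 8.0100% − 7.2469% = 0.7631% → 76 basis points.

76 basis points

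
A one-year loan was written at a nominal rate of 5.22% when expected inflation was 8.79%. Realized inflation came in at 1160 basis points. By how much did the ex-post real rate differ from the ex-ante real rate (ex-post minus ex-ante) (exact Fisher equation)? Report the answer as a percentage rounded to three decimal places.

-2.435%

Ex-ante: (1 + 0.0522)/(1 + 0.0879) − 1 = -3.2816%
Ex-post: (1 + 0.0522)/(1 + 0.1160) − 1 = -5.7168%
Difference (ex-post − ex-ante) = -2.4353% → -2.435%.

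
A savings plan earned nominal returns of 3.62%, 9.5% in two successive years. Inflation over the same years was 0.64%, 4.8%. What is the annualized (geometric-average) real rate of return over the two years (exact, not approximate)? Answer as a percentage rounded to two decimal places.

3.72%

Nominal growth factor = 1.0362 × 1.0950 = 1.13463900
Price-level growth factor = 1.0064 × 1.0480 = 1.05470720
Real growth factor = 1.13463900 / 1.05470720 = 1.07578577
Annualized real rate = 1.07578577^(1/2) − 1 = 3.7201% → 3.72%.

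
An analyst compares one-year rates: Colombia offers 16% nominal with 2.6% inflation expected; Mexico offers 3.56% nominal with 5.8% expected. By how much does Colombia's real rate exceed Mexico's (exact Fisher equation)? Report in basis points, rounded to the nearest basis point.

Colombia: (1 + 0.1600)/(1 + 0.0260) − 1 = 13.0604%
Mexico: (1 + 0.0356)/(1 + 0.0580) − 1 = -2.1172%
Differential = 13.0604% − (-2.1172%) = 15.1776% → 1518 basis points.

1518 basis points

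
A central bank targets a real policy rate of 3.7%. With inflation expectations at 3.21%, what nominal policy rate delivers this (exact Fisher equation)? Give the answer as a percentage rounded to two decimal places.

7.03%

(1 + i) = (1 + r)(1 + π) = 1.03700 × 1.03210 = 1.0702877
i = 1.0702877 − 1, so the required nominal rate is 7.03%.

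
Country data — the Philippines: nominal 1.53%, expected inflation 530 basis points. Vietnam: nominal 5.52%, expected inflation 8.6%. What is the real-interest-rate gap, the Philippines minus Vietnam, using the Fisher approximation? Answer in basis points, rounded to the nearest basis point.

The Philippines: 1.53% − 5.3% = -3.770%
Vietnam: 5.52% − 8.6% = -3.080%
Differential = -0.690% → -69 basis points.

-69 basis points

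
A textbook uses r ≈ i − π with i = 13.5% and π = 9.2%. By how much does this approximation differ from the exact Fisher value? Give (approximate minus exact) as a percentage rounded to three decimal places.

Approximate: r ≈ 13.500% − 9.200% = 4.3000%
Exact: (1 + 0.1350)/(1 + 0.0920) − 1 = 3.9377%
Error = 4.3000% − 3.9377% = 0.3623% → 0.362%.

0.362%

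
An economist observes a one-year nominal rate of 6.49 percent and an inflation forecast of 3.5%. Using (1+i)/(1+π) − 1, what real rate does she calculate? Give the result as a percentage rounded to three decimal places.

1 + r = 1.06490 / 1.03500 = 1.028889
r = 1.028889 − 1 = 2.8889%, i.e. 2.889%.

2.889%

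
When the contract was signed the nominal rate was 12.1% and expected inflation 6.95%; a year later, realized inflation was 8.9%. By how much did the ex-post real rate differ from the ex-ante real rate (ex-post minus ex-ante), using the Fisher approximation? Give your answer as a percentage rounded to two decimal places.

Ex-ante: 12.1% − 6.95% = 5.150%
Ex-post: 12.1% − 8.9% = 3.200%
Difference (ex-post − ex-ante) = -1.9500% → -1.95%.

-1.95%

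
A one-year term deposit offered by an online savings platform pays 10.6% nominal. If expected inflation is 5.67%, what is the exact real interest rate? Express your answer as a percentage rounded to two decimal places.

By the Fisher equation, 1 + r = (1 + i)/(1 + π).
1 + r = 1.10600 / 1.05670 = 1.046655
r = 1.046655 − 1 = 4.6655%, i.e. 4.67%.

4.67%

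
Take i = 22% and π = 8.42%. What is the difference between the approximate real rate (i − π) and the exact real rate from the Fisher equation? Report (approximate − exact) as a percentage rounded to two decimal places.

Approximate: r ≈ 22.000% − 8.420% = 13.5800%
Exact: (1 + 0.2200)/(1 + 0.0842) − 1 = 12.5254%
Error = 13.5800% − 12.5254% = 1.0546% → 1.05%.

1.05%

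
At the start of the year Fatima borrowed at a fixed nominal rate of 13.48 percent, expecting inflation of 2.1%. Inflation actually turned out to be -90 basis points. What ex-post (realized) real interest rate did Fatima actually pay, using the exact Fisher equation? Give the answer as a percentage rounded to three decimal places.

Ex-post: (1 + 0.1348)/(1 − 0.0090) − 1 = 14.5106%
So the realized real rate is 14.511%.

14.511%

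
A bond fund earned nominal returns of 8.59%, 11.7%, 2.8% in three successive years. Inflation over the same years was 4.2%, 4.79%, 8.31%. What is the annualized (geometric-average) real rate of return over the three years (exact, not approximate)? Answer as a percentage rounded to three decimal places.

1.779%

Compound the nominal returns: 1.0859 × 1.1170 × 1.0280 = 1.24691291.
Compound inflation: 1.0420 × 1.0479 × 1.0831 = 1.18264967.
Deflate: 1.24691291 / 1.18264967 = 1.05433836.
Annualized real rate = 1.05433836^(1/3) − 1 = 1.7794% → 1.779%.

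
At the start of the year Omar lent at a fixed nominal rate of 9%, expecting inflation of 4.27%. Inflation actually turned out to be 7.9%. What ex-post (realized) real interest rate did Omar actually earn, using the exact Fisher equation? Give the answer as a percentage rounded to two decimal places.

1.02%

Ex-post: (1 + 0.0900)/(1 + 0.0790) − 1 = 1.0195%
So the realized real rate is 1.02%.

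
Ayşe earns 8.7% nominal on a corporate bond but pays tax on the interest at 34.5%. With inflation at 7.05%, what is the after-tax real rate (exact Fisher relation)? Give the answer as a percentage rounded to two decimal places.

-1.26%

After-tax nominal return = 8.7% × (1 − 0.345) = 5.6985%.
1 + r = 1.056985 / 1.07050 = 0.987375
After-tax real rate = 0.987375 − 1 → -1.26%.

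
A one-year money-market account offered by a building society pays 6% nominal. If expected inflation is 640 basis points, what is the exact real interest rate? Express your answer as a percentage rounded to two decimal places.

1 + r = 1.06000 / 1.06400 = 0.996241
r = 0.996241 − 1 = -0.3759%, i.e. -0.38%.

-0.38%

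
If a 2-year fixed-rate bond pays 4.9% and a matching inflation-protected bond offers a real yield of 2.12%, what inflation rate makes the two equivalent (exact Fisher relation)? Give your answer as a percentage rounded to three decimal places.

2.722%

(1 + π) = (1 + i)/(1 + r) = 1.04900 / 1.02120 = 1.027223
Break-even inflation = 1.027223 − 1 → 2.722%.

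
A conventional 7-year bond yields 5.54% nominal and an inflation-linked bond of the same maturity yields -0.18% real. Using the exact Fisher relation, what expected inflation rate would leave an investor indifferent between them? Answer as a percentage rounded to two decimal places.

5.73%

(1 + π) = (1 + i)/(1 + r) = 1.05540 / 0.99820 = 1.057303
Break-even inflation = 1.057303 − 1 → 5.73%.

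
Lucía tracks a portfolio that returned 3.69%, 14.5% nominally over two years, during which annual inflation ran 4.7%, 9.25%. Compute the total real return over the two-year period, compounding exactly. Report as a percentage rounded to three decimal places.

Compound the nominal returns: 1.0369 × 1.1450 = 1.1872505.
Compound inflation: 1.0470 × 1.0925 = 1.1438475.
Deflate: 1.1872505 / 1.1438475 = 1.0379447.
Total real return = 1.0379447 − 1 → 3.794%.

3.794%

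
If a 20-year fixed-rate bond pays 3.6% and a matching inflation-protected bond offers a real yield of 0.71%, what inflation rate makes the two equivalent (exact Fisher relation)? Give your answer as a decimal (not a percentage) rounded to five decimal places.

(1 + π) = (1 + i)/(1 + r) = 1.03600 / 1.00710 = 1.028696
Break-even inflation = 1.028696 − 1 → 0.02870.

0.02870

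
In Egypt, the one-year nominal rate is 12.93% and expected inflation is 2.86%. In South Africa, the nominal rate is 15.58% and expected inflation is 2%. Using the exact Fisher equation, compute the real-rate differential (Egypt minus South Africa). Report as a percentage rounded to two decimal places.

Egypt: (1 + 0.1293)/(1 + 0.0286) − 1 = 9.7900%
South Africa: (1 + 0.1558)/(1 + 0.0200) − 1 = 13.3137%
Differential = 9.7900% − 13.3137% = -3.5237% → -3.52%.

-3.52%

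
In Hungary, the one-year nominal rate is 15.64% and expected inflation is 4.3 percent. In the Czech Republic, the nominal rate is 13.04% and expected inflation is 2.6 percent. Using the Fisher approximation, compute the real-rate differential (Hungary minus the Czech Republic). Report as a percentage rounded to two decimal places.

Hungary: 15.64% − 4.3% = 11.340%
The Czech Republic: 13.04% − 2.6% = 10.440%
Differential = 0.900% → 0.90%.

0.90%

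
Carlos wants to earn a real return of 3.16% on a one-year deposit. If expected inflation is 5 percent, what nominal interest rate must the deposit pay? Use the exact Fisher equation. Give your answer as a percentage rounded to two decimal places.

8.32%

(1 + i) = (1 + r)(1 + π) = 1.03160 × 1.05000 = 1.08318
i = 1.08318 − 1, so the required nominal rate is 8.32%.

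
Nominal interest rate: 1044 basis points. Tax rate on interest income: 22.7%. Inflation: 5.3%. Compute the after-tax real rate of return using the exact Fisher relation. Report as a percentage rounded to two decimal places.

After-tax nominal return = 10.44% × (1 − 0.227) = 8.07012%.
1 + r = 1.0807012 / 1.05300 = 1.026307
After-tax real rate = 1.026307 − 1 → 2.63%.

2.63%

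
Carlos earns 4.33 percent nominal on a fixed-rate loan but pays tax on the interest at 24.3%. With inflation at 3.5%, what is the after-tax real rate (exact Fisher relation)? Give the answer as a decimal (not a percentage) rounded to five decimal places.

-0.00215

After-tax nominal return = 4.33% × (1 − 0.243) = 3.27781%.
1 + r = 1.0327781 / 1.03500 = 0.997853
After-tax real rate = 0.997853 − 1 → -0.00215.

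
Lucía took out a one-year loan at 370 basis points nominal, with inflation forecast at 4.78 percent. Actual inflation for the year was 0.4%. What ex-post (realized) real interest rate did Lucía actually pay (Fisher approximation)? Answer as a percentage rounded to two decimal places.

Ex-post: 3.7% − 0.4% = 3.300%
So the realized real rate is 3.30%.

3.30%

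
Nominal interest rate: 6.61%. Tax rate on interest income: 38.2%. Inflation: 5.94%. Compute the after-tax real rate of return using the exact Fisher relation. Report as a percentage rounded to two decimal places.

After-tax nominal return = 6.61% × (1 − 0.382) = 4.08498%.
1 + r = 1.0408498 / 1.05940 = 0.982490
After-tax real rate = 0.982490 − 1 → -1.75%.

-1.75%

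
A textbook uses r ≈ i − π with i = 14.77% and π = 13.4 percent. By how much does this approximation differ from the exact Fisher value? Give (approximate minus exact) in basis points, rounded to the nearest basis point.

Approximate: r ≈ 14.770% − 13.400% = 1.3700%
Exact: (1 + 0.1477)/(1 + 0.1340) − 1 = 1.2081%
Error = 1.3700% − 1.2081% = 0.1619% → 16 basis points.

16 basis points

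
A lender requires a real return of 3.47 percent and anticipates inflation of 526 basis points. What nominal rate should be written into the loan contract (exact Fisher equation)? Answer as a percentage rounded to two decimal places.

(1 + i) = (1 + r)(1 + π) = 1.03470 × 1.05260 = 1.08912522
i = 1.08912522 − 1, so the required nominal rate is 8.91%.

8.91%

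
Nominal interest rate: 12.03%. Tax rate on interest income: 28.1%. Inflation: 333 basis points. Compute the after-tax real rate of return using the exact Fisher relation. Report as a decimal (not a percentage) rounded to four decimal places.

After-tax nominal return = 12.03% × (1 − 0.281) = 8.64957%.
1 + r = 1.0864957 / 1.03330 = 1.051481
After-tax real rate = 1.051481 − 1 → 0.0515.

0.0515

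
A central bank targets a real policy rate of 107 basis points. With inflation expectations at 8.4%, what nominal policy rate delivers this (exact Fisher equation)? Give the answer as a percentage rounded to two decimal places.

9.56%

(1 + i) = (1 + r)(1 + π) = 1.01070 × 1.08400 = 1.0955988
i = 1.0955988 − 1, so the required nominal rate is 9.56%.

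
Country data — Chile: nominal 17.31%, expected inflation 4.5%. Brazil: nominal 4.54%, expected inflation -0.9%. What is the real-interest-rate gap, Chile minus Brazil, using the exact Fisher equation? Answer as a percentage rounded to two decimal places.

Chile: (1 + 0.1731)/(1 + 0.0450) − 1 = 12.2584%
Brazil: (1 + 0.0454)/(1 − 0.0090) − 1 = 5.4894%
Differential = 12.2584% − 5.4894% = 6.7690% → 6.77%.

6.77%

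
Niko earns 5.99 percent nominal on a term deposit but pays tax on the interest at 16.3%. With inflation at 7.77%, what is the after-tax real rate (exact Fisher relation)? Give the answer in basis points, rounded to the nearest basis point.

After-tax nominal return = 5.99% × (1 − 0.163) = 5.01363%.
1 + r = 1.0501363 / 1.07770 = 0.974424
After-tax real rate = 0.974424 − 1 → -256 basis points.

-256 basis points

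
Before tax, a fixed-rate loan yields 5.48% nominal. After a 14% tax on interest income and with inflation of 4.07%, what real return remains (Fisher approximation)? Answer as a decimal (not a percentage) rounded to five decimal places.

After-tax nominal return = 5.48% × (1 − 0.14) = 4.7128%.
r ≈ 4.7128% − 4.07% → 0.00643.

0.00643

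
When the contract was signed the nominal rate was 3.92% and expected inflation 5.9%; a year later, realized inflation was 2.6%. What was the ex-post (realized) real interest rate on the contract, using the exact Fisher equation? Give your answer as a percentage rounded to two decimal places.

Ex-post: (1 + 0.0392)/(1 + 0.0260) − 1 = 1.2865%
So the realized real rate is 1.29%.

1.29%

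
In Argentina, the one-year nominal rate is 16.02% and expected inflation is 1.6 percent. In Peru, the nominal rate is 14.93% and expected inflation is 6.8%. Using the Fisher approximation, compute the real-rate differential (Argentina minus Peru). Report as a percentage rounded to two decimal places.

Argentina: 16.02% − 1.6% = 14.420%
Peru: 14.93% − 6.8% = 8.130%
Differential = 6.290% → 6.29%.

6.29%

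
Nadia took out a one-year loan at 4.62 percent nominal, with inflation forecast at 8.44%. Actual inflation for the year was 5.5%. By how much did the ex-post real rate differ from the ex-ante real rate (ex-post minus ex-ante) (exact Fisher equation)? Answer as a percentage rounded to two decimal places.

2.69%

Ex-ante: (1 + 0.0462)/(1 + 0.0844) − 1 = -3.5227%
Ex-post: (1 + 0.0462)/(1 + 0.0550) − 1 = -0.8341%
Difference (ex-post − ex-ante) = 2.6886% → 2.69%.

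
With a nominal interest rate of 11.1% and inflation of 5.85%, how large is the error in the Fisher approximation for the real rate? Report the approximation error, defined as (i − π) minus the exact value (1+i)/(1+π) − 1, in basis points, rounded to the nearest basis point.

Approximate: r ≈ 11.100% − 5.850% = 5.2500%
Exact: (1 + 0.1110)/(1 + 0.0585) − 1 = 4.9598%
Error = 5.2500% − 4.9598% = 0.2902% → 29 basis points.

29 basis points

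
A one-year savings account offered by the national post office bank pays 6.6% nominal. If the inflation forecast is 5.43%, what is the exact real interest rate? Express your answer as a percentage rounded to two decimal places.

By the Fisher identity, 1 + r = (1 + i)/(1 + π).
1 + r = 1.06600 / 1.05430 = 1.011097
r = 1.011097 − 1 = 1.1097%, i.e. 1.11%.

1.11%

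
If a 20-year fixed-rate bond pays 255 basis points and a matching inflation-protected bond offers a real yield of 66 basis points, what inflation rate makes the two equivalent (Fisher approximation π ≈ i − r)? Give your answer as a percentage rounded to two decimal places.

π ≈ i − r = 2.55% − 0.66% → 1.89%.

1.89%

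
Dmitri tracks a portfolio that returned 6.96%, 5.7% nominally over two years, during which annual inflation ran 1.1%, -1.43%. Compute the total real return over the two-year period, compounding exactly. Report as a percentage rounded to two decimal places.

13.45%

Compound the nominal returns: 1.0696 × 1.0570 = 1.130567.
Compound inflation: 1.0110 × 0.9857 = 0.996543.
Deflate: 1.130567 / 0.996543 = 1.134489.
Total real return = 1.134489 − 1 → 13.45%.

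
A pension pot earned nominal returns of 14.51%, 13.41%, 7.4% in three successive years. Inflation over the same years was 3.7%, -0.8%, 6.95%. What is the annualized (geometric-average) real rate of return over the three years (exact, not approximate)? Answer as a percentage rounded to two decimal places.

8.23%

Nominal growth factor = 1.1451 × 1.1341 × 1.0740 = 1.39475860
Price-level growth factor = 1.0370 × 0.9920 × 1.0695 = 1.10019893
Real growth factor = 1.39475860 / 1.10019893 = 1.26773310
Annualized real rate = 1.26773310^(1/3) − 1 = 8.2287% → 8.23%.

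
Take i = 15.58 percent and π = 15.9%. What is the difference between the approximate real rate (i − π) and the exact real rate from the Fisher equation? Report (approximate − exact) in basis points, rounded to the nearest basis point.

-4 basis points

Approximate: r ≈ 15.580% − 15.900% = -0.3200%
Exact: (1 + 0.1558)/(1 + 0.1590) − 1 = -0.2761%
Error = -0.3200% − (-0.2761%) = -0.0439% → -4 basis points.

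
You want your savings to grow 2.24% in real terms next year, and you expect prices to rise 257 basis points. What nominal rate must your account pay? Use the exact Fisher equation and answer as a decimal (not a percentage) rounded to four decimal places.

0.0487

(1 + i) = (1 + r)(1 + π) = 1.02240 × 1.02570 = 1.04867568
i = 1.04867568 − 1, so the required nominal rate is 0.0487.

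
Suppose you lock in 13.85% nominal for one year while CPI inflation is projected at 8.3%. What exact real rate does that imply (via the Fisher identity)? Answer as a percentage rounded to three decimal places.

5.125%

By the Fisher identity, 1 + r = (1 + i)/(1 + π).
1 + r = 1.13850 / 1.08300 = 1.051247
r = 1.051247 − 1 = 5.1247%, i.e. 5.125%.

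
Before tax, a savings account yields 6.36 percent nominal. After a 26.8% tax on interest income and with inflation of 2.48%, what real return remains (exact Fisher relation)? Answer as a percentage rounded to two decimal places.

After-tax nominal return = 6.36% × (1 − 0.268) = 4.65552%.
1 + r = 1.0465552 / 1.02480 = 1.021229
After-tax real rate = 1.021229 − 1 → 2.12%.

2.12%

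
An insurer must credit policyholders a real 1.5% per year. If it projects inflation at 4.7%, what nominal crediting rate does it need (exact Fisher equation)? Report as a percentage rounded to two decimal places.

6.27%

(1 + i) = (1 + r)(1 + π) = 1.01500 × 1.04700 = 1.062705
i = 1.062705 − 1, so the required nominal rate is 6.27%.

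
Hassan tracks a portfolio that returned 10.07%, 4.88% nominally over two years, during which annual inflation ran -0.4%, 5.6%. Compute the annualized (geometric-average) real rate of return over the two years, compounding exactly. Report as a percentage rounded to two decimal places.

4.77%

Nominal growth factor = 1.1007 × 1.0488 = 1.15441416
Price-level growth factor = 0.9960 × 1.0560 = 1.05177600
Real growth factor = 1.15441416 / 1.05177600 = 1.09758557
Annualized real rate = 1.09758557^(1/2) − 1 = 4.7657% → 4.77%.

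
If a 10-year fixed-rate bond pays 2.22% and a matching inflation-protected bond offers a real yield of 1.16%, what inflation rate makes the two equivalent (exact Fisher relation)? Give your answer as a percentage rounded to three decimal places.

(1 + π) = (1 + i)/(1 + r) = 1.02220 / 1.01160 = 1.010478
Break-even inflation = 1.010478 − 1 → 1.048%.

1.048%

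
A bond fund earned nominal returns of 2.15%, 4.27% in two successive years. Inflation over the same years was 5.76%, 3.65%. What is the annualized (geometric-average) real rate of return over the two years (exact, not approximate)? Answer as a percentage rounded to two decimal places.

-1.43%

Compound the nominal returns: 1.0215 × 1.0427 = 1.06511805.
Compound inflation: 1.0576 × 1.0365 = 1.09620240.
Deflate: 1.06511805 / 1.09620240 = 0.97164360.
Annualized real rate = 0.97164360^(1/2) − 1 = -1.4280% → -1.43%.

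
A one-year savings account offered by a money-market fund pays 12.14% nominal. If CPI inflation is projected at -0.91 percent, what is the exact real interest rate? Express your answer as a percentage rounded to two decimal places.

13.17%

By the Fisher equation, 1 + r = (1 + i)/(1 + π).
1 + r = 1.12140 / 0.99090 = 1.131698
r = 1.131698 − 1 = 13.1698%, i.e. 13.17%.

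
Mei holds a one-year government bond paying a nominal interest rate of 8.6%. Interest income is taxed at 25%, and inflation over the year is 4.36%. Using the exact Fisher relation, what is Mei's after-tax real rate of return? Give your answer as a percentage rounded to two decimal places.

After-tax nominal return = 8.6% × (1 − 0.25) = 6.4500%.
1 + r = 1.06450 / 1.04360 = 1.020027
After-tax real rate = 1.020027 − 1 → 2.00%.

2.00%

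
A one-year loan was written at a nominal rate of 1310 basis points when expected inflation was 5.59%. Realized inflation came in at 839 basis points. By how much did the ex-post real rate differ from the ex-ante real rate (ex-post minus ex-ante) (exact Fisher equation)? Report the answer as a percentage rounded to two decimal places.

-2.77%

Ex-ante: (1 + 0.1310)/(1 + 0.0559) − 1 = 7.1124%
Ex-post: (1 + 0.1310)/(1 + 0.0839) − 1 = 4.3454%
Difference (ex-post − ex-ante) = -2.7670% → -2.77%.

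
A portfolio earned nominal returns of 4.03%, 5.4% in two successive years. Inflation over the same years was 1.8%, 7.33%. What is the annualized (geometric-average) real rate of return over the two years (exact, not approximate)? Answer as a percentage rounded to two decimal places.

0.18%

Nominal growth factor = 1.0403 × 1.0540 = 1.09647620
Price-level growth factor = 1.0180 × 1.0733 = 1.09261940
Real growth factor = 1.09647620 / 1.09261940 = 1.00352987
Annualized real rate = 1.00352987^(1/2) − 1 = 0.1763% → 0.18%.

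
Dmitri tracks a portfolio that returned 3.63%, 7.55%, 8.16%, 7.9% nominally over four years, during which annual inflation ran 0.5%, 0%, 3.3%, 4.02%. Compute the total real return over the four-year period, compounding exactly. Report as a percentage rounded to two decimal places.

Nominal growth factor = 1.0363 × 1.0755 × 1.0816 × 1.0790 = 1.300721
Price-level growth factor = 1.0050 × 1.0000 × 1.0330 × 1.0402 = 1.079899
Real growth factor = 1.300721 / 1.079899 = 1.204483
Total real return = 1.204483 − 1 → 20.45%.

20.45%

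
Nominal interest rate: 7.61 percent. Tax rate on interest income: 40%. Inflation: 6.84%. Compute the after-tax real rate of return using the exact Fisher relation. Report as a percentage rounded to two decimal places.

After-tax nominal return = 7.61% × (1 − 0.4) = 4.5660%.
1 + r = 1.04566 / 1.06840 = 0.978716
After-tax real rate = 0.978716 − 1 → -2.13%.

-2.13%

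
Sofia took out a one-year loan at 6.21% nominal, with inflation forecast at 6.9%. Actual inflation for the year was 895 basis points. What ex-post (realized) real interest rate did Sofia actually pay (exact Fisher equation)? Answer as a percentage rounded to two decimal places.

-2.51%

Ex-post: (1 + 0.0621)/(1 + 0.0895) − 1 = -2.5149%
So the realized real rate is -2.51%.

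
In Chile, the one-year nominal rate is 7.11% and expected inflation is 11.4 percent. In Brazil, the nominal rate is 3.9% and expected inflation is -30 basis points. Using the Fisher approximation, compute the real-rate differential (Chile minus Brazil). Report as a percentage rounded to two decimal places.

-8.49%

Chile: 7.11% − 11.4% = -4.290%
Brazil: 3.9% − (-0.3%) = 4.200%
Differential = -8.490% → -8.49%.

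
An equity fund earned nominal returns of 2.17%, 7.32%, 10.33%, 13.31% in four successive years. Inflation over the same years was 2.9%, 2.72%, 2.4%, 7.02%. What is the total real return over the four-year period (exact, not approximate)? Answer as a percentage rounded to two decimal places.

18.34%

Nominal growth factor = 1.0217 × 1.0732 × 1.1033 × 1.1331 = 1.370774
Price-level growth factor = 1.0290 × 1.0272 × 1.0240 × 1.0702 = 1.158338
Real growth factor = 1.370774 / 1.158338 = 1.183397
Total real return = 1.183397 − 1 → 18.34%.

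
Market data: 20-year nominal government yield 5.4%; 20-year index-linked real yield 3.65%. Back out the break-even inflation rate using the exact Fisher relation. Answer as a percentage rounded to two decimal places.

1.69%

(1 + π) = (1 + i)/(1 + r) = 1.05400 / 1.03650 = 1.016884
Break-even inflation = 1.016884 − 1 → 1.69%.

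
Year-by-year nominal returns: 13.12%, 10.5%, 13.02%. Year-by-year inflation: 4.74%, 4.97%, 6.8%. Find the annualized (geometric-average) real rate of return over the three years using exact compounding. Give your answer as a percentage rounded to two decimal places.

Nominal growth factor = 1.1312 × 1.1050 × 1.1302 = 1.41272288
Price-level growth factor = 1.0474 × 1.0497 × 1.0680 = 1.17421877
Real growth factor = 1.41272288 / 1.17421877 = 1.20311726
Annualized real rate = 1.20311726^(1/3) − 1 = 6.3578% → 6.36%.

6.36%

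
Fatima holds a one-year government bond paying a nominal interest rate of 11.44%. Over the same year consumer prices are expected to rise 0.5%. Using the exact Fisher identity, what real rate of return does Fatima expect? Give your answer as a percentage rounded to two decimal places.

10.89%

1 + r = 1.11440 / 1.00500 = 1.108856
r = 1.108856 − 1 = 10.8856%, i.e. 10.89%.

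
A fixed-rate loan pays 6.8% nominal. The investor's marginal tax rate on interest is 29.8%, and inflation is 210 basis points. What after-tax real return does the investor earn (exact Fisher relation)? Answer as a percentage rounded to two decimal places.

After-tax nominal return = 6.8% × (1 − 0.298) = 4.7736%.
1 + r = 1.047736 / 1.02100 = 1.026186
After-tax real rate = 1.026186 − 1 → 2.62%.

2.62%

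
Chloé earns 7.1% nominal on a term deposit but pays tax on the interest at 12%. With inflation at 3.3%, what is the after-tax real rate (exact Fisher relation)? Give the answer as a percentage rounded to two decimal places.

2.85%

After-tax nominal return = 7.1% × (1 − 0.12) = 6.2480%.
1 + r = 1.06248 / 1.03300 = 1.028538
After-tax real rate = 1.028538 − 1 → 2.85%.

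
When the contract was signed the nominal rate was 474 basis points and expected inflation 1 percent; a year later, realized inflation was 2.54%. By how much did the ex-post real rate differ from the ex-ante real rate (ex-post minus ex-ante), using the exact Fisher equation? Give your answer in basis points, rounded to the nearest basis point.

Ex-ante: (1 + 0.0474)/(1 + 0.0100) − 1 = 3.7030%
Ex-post: (1 + 0.0474)/(1 + 0.0254) − 1 = 2.1455%
Difference (ex-post − ex-ante) = -1.5575% → -156 basis points.

-156 basis points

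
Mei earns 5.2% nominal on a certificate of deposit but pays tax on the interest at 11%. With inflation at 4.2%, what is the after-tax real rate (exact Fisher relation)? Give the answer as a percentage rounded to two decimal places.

After-tax nominal return = 5.2% × (1 − 0.11) = 4.6280%.
1 + r = 1.04628 / 1.04200 = 1.004107
After-tax real rate = 1.004107 − 1 → 0.41%.

0.41%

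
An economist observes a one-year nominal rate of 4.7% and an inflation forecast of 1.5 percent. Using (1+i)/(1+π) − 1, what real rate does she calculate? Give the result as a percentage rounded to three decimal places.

3.153%

By the Fisher equation, 1 + r = (1 + i)/(1 + π).
1 + r = 1.04700 / 1.01500 = 1.031527
r = 1.031527 − 1 = 3.1527%, i.e. 3.153%.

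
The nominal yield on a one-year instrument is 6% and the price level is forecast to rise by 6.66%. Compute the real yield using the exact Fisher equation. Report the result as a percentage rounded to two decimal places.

-0.62%

1 + r = 1.06000 / 1.06660 = 0.993812
r = 0.993812 − 1 = -0.6188%, i.e. -0.62%.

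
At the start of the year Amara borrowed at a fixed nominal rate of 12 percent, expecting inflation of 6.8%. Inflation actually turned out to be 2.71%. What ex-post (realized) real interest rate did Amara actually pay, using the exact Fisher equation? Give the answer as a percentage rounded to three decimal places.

Ex-post: (1 + 0.1200)/(1 + 0.0271) − 1 = 9.0449%
So the realized real rate is 9.045%.

9.045%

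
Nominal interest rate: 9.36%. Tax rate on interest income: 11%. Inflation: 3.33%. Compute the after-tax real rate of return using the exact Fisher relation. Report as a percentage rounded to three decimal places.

After-tax nominal return = 9.36% × (1 − 0.11) = 8.3304%.
1 + r = 1.083304 / 1.03330 = 1.048393
After-tax real rate = 1.048393 − 1 → 4.839%.

4.839%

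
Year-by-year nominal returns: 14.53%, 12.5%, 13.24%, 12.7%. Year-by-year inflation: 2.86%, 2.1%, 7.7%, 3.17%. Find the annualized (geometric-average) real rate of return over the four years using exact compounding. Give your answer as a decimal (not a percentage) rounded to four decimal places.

0.0895

Compound the nominal returns: 1.1453 × 1.1250 × 1.1324 × 1.1270 = 1.64435491.
Compound inflation: 1.0286 × 1.0210 × 1.0770 × 1.0317 = 1.16692084.
Deflate: 1.64435491 / 1.16692084 = 1.40914007.
Annualized real rate = 1.40914007^(1/4) − 1 = 8.9528% → 0.0895.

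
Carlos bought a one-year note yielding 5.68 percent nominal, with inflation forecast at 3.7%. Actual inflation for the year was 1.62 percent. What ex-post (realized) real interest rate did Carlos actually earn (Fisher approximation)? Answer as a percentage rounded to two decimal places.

4.06%

Ex-post: 5.68% − 1.62% = 4.060%
So the realized real rate is 4.06%.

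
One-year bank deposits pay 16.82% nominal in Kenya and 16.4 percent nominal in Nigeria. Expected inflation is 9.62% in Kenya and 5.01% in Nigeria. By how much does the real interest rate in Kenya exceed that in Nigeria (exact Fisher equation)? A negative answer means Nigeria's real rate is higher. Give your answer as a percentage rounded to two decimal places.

-4.28%

Kenya: (1 + 0.1682)/(1 + 0.0962) − 1 = 6.5681%
Nigeria: (1 + 0.1640)/(1 + 0.0501) − 1 = 10.8466%
Differential = 6.5681% − 10.8466% = -4.2784% → -4.28%.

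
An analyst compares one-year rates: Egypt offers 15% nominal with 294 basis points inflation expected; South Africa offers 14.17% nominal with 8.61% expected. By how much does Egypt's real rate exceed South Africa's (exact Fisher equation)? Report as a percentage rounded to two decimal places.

6.60%

Egypt: (1 + 0.1500)/(1 + 0.0294) − 1 = 11.7156%
South Africa: (1 + 0.1417)/(1 + 0.0861) − 1 = 5.1192%
Differential = 11.7156% − 5.1192% = 6.5963% → 6.60%.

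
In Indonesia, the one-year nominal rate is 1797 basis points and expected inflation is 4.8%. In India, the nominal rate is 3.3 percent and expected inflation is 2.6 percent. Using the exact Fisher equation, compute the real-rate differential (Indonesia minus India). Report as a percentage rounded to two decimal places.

Indonesia: (1 + 0.1797)/(1 + 0.0480) − 1 = 12.5668%
India: (1 + 0.0330)/(1 + 0.0260) − 1 = 0.6823%
Differential = 12.5668% − 0.6823% = 11.8845% → 11.88%.

11.88%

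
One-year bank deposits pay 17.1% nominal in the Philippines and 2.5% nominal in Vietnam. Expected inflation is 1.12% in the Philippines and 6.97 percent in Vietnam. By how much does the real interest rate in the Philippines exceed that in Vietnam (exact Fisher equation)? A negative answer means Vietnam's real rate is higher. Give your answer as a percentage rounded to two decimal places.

The Philippines: (1 + 0.1710)/(1 + 0.0112) − 1 = 15.8030%
Vietnam: (1 + 0.0250)/(1 + 0.0697) − 1 = -4.1787%
Differential = 15.8030% − (-4.1787%) = 19.9817% → 19.98%.

19.98%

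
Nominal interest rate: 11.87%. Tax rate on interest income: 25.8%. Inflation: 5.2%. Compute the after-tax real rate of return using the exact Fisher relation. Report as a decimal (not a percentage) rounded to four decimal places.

0.0343

After-tax nominal return = 11.87% × (1 − 0.258) = 8.80754%.
1 + r = 1.0880754 / 1.05200 = 1.034292
After-tax real rate = 1.034292 − 1 → 0.0343.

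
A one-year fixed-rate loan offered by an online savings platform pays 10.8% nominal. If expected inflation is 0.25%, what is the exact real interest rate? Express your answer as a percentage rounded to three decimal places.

1 + r = 1.10800 / 1.00250 = 1.105237
r = 1.105237 − 1 = 10.5237%, i.e. 10.524%.

10.524%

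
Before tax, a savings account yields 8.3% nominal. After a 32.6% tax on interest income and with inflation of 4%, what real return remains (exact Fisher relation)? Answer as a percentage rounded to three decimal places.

1.533%

After-tax nominal return = 8.3% × (1 − 0.326) = 5.5942%.
1 + r = 1.055942 / 1.04000 = 1.015329
After-tax real rate = 1.015329 − 1 → 1.533%.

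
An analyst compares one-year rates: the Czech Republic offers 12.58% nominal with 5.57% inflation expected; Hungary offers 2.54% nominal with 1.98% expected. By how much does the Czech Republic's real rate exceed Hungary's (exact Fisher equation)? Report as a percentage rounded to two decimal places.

The Czech Republic: (1 + 0.1258)/(1 + 0.0557) − 1 = 6.6401%
Hungary: (1 + 0.0254)/(1 + 0.0198) − 1 = 0.5491%
Differential = 6.6401% − 0.5491% = 6.0910% → 6.09%.

6.09%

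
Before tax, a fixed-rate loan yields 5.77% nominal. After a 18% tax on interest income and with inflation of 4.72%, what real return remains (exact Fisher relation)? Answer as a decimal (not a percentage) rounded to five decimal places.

0.00011

After-tax nominal return = 5.77% × (1 − 0.18) = 4.7314%.
1 + r = 1.047314 / 1.04720 = 1.000109
After-tax real rate = 1.000109 − 1 → 0.00011.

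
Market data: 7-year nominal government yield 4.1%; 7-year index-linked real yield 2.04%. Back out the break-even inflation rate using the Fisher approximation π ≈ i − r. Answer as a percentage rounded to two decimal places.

π ≈ i − r = 4.1% − 2.04% → 2.06%.

2.06%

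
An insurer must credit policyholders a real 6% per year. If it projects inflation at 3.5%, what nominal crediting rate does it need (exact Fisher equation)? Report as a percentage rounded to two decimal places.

(1 + i) = (1 + r)(1 + π) = 1.06000 × 1.03500 = 1.09710
i = 1.09710 − 1, so the required nominal rate is 9.71%.

9.71%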